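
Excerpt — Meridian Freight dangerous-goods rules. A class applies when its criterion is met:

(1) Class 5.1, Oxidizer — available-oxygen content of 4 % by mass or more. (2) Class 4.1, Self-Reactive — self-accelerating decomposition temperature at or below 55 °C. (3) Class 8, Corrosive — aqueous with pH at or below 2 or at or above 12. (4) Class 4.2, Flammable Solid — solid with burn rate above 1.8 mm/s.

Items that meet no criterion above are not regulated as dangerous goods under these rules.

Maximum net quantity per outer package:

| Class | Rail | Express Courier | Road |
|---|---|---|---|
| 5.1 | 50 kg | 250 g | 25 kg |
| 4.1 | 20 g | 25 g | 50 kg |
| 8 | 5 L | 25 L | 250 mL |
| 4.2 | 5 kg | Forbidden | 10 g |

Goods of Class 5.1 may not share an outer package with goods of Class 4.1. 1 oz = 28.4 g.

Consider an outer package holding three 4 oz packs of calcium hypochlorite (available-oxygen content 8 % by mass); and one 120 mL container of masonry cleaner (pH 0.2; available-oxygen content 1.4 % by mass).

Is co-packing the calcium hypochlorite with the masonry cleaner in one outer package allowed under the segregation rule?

With available-oxygen content 8 % by mass (≥ 4 % by mass), the calcium hypochlorite falls in Class 5.1.
The masonry cleaner has pH 0.2, which is ≤ 2, so it is Class 8 (Corrosive).
No segregation rule bars Class 5.1 with Class 8.

Yes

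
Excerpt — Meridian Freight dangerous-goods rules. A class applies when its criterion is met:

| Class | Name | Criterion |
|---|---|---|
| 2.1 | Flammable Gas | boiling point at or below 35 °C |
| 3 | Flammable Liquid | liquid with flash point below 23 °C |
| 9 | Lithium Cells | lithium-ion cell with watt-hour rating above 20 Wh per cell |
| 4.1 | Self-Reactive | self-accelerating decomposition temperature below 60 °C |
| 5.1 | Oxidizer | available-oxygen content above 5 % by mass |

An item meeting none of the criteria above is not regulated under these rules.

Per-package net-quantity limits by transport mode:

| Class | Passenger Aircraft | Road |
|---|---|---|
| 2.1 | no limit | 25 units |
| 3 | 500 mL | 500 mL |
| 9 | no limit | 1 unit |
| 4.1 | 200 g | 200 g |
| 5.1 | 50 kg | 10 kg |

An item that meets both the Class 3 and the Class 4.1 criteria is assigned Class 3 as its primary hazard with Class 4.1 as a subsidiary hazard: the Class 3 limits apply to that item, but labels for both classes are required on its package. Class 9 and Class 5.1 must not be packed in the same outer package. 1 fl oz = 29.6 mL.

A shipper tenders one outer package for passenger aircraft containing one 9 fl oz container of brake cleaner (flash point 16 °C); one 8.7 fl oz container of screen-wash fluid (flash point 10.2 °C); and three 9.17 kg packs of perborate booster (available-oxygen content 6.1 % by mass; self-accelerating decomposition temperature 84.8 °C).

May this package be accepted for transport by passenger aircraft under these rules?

The brake cleaner has flash point 16 °C, which is < 23 °C, so it is Class 3 (Flammable Liquid).
Flash point 10.2 °C meets the Class 3 criterion (Flammable Liquid), so the screen-wash fluid is Class 3.
Perborate booster: available-oxygen content 6.1 % by mass > 5 % by mass → Class 5.1 (Oxidizer).
Class 3 net quantity: (one 9 fl oz container = 266.4 mL) + (one 8.7 fl oz container = 257.52 mL) = 523.92 mL.
That exceeds the Class 3 passenger aircraft limit of 500 mL.
Class 5.1 quantity: three 9.17 kg packs = 27.51 kg.
That is within the Class 5.1 passenger aircraft limit of 50 kg.
The segregation rule (Class 9 with Class 5.1) does not apply to Class 3 with Class 5.1.

No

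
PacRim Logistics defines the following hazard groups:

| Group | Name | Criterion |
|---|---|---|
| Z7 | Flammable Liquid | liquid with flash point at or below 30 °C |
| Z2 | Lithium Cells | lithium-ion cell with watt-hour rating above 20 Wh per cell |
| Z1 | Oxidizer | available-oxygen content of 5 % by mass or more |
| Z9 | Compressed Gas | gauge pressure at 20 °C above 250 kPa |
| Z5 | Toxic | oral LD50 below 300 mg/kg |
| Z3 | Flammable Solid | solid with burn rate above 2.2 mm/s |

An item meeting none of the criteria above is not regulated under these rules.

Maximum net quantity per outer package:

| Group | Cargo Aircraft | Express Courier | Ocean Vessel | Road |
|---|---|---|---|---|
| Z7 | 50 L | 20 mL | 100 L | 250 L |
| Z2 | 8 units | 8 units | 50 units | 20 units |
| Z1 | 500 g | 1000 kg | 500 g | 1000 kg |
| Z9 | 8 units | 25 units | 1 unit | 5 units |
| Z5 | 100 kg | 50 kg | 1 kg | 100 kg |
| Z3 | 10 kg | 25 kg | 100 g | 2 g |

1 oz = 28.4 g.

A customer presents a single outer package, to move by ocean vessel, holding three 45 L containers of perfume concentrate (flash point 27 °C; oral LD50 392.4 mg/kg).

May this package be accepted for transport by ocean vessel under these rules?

No

With flash point 27 °C (≤ 30 °C), the perfume concentrate falls in Group Z7.
Group Z7 quantity: three 45 L containers = 135 L.
That exceeds the Group Z7 ocean vessel limit of 100 L.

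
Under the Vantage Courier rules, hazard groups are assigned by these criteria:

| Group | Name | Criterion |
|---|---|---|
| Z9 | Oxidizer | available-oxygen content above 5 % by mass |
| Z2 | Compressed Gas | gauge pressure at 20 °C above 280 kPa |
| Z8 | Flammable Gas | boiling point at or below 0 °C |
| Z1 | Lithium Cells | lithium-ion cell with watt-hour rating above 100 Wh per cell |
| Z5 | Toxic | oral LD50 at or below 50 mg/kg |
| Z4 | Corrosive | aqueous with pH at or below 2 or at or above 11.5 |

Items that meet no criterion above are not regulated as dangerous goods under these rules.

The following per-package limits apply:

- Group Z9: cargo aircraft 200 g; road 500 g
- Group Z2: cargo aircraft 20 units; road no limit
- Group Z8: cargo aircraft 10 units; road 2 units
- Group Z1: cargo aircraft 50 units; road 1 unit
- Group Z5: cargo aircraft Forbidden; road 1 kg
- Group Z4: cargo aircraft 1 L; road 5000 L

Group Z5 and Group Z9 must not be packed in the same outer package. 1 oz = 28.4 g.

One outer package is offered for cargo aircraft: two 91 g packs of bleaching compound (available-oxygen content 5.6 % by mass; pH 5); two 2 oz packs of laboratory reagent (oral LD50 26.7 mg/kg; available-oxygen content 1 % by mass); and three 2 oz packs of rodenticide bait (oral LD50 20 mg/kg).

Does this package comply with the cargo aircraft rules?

No

Available-oxygen content 5.6 % by mass meets the Group Z9 criterion (Oxidizer), so the bleaching compound is Group Z9.
The laboratory reagent has oral LD50 26.7 mg/kg, which is ≤ 50 mg/kg, so it is Group Z5 (Toxic).
The rodenticide bait has oral LD50 20 mg/kg, which is ≤ 50 mg/kg, so it is Group Z5 (Toxic).
Group Z5 net quantity: (two 2 oz packs = 113.6 g) + (three 2 oz packs = 170.4 g) = 284 g.
By cargo aircraft, Group Z5 is Forbidden regardless of quantity.
Group Z9 quantity: two 91 g packs = 182 g.
That is within the Group Z9 cargo aircraft limit of 200 g.
Group Z5 and Group Z9 may not share an outer package.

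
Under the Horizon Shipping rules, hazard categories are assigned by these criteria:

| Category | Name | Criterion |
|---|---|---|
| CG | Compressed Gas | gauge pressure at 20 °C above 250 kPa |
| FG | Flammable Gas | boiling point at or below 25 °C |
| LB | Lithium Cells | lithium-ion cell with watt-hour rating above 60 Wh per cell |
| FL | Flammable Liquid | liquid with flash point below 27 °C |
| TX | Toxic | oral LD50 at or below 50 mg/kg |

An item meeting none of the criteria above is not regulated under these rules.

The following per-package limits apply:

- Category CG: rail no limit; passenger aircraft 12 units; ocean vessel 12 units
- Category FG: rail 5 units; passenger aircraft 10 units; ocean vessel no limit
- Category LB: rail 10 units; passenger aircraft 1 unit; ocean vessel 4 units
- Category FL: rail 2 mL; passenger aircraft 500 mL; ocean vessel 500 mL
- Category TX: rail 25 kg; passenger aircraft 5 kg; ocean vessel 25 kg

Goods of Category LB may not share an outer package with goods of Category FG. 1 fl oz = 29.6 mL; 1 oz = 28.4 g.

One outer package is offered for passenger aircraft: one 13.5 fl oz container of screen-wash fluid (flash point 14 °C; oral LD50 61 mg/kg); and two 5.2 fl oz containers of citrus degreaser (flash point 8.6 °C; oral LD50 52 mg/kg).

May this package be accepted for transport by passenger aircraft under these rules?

No

The screen-wash fluid has flash point 14 °C, which is < 27 °C, so it is Category FL (Flammable Liquid).
With flash point 8.6 °C (< 27 °C), the citrus degreaser falls in Category FL.
Category FL net quantity: (one 13.5 fl oz container = 399.6 mL) + (two 5.2 fl oz containers = 307.84 mL) = 707.44 mL.
707.44 mL exceeds the passenger aircraft limit of 500 mL for Category FL.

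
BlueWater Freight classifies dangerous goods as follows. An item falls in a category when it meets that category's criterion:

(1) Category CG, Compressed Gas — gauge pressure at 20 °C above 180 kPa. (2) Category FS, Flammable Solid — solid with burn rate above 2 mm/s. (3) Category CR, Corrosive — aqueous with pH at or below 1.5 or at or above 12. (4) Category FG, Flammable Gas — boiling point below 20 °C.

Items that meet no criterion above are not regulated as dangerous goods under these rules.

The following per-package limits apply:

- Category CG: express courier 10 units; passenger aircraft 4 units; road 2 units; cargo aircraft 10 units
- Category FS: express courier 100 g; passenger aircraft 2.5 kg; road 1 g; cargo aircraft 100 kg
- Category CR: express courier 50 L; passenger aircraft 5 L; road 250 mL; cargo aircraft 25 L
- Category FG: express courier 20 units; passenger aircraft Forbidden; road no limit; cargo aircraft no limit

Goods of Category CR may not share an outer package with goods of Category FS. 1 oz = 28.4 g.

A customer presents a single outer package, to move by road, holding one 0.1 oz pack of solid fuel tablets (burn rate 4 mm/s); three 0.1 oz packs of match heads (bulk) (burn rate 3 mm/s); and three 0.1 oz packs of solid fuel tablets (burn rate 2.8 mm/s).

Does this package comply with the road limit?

With burn rate 4 mm/s (> 2 mm/s), the solid fuel tablets fall in Category FS.
The match heads (bulk) have burn rate 3 mm/s, which is > 2 mm/s, so they are Category FS (Flammable Solid).
Solid fuel tablets: burn rate 2.8 mm/s > 2 mm/s → Category FS (Flammable Solid).
Category FS net quantity: (one 0.1 oz pack = 2.84 g) + (three 0.1 oz packs = 8.52 g) + (three 0.1 oz packs = 8.52 g) = 19.88 g.
That exceeds the Category FS road limit of 1 g.

No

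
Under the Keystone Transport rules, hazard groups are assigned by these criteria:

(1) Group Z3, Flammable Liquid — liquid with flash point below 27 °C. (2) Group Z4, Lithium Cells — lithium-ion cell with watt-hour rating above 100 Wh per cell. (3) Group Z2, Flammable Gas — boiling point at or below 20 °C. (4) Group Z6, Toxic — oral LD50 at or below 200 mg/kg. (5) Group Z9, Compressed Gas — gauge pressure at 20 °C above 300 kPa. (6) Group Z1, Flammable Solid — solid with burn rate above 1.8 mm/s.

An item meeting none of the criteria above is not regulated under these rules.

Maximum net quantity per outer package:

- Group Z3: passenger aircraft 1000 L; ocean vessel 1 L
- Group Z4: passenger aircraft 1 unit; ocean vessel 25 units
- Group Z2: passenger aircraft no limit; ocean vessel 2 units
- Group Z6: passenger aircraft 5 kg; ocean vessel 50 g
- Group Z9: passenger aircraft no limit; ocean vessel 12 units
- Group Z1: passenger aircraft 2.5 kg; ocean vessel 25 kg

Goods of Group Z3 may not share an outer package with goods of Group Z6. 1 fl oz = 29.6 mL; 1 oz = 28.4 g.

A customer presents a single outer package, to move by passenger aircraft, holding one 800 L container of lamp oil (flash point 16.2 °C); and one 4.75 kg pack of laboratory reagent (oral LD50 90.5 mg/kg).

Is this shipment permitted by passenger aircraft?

The lamp oil has flash point 16.2 °C, which is < 27 °C, so it is Group Z3 (Flammable Liquid).
With oral LD50 90.5 mg/kg (≤ 200 mg/kg), the laboratory reagent falls in Group Z6.
Group Z3 quantity: 800 L.
800 L ≤ 1000 L (passenger aircraft limit, Group Z3) — within limit.
Group Z6 quantity: 4.75 kg.
4.75 kg is within the passenger aircraft limit of 5 kg for Group Z6.
Group Z3 and Group Z6 may not share an outer package.

No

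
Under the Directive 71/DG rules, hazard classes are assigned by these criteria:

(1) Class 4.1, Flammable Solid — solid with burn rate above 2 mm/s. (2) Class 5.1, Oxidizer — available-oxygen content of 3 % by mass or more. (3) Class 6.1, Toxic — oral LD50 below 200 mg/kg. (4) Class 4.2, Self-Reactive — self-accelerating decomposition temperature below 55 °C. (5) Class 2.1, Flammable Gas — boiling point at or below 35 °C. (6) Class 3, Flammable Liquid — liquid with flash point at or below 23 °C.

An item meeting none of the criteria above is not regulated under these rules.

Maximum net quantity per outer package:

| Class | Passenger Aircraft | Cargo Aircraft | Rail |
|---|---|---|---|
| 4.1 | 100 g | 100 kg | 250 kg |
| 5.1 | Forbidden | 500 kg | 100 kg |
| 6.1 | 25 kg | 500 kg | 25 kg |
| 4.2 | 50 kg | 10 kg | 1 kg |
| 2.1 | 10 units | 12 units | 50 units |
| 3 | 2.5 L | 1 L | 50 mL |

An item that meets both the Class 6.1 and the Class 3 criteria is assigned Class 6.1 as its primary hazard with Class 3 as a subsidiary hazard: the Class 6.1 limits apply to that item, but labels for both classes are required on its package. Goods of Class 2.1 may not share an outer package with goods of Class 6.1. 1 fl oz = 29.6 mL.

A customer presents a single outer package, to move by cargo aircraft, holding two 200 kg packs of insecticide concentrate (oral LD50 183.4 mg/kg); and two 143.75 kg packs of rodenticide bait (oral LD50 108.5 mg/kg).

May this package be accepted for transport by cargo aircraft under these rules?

Insecticide concentrate: oral LD50 183.4 mg/kg < 200 mg/kg → Class 6.1 (Toxic).
Rodenticide bait: oral LD50 108.5 mg/kg < 200 mg/kg → Class 6.1 (Toxic).
Class 6.1 net quantity: (two 200 kg packs = 400 kg) + (two 143.75 kg packs = 287.5 kg) = 687.5 kg.
687.5 kg exceeds the cargo aircraft limit of 500 kg for Class 6.1.

No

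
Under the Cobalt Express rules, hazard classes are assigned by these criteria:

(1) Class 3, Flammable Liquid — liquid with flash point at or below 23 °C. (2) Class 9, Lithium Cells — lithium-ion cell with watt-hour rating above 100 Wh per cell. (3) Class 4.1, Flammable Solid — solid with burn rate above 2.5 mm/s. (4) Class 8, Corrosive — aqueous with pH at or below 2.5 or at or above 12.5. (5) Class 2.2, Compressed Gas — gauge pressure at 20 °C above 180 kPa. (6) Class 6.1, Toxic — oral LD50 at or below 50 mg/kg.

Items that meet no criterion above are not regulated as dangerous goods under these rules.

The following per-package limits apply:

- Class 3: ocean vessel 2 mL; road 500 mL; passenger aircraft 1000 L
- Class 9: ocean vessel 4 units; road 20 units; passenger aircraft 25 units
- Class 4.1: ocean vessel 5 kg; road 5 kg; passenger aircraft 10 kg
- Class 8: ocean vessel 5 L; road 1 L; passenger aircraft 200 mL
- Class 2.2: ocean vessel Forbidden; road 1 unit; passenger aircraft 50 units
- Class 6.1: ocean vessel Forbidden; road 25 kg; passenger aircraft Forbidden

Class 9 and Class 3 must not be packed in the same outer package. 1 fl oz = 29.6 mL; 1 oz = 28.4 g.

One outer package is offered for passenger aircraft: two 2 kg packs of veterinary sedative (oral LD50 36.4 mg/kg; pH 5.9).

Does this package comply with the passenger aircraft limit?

Oral LD50 36.4 mg/kg meets the Class 6.1 criterion (Toxic), so the veterinary sedative is Class 6.1.
Class 6.1 quantity: two 2 kg packs = 4 kg.
Class 6.1 is Forbidden by passenger aircraft.

No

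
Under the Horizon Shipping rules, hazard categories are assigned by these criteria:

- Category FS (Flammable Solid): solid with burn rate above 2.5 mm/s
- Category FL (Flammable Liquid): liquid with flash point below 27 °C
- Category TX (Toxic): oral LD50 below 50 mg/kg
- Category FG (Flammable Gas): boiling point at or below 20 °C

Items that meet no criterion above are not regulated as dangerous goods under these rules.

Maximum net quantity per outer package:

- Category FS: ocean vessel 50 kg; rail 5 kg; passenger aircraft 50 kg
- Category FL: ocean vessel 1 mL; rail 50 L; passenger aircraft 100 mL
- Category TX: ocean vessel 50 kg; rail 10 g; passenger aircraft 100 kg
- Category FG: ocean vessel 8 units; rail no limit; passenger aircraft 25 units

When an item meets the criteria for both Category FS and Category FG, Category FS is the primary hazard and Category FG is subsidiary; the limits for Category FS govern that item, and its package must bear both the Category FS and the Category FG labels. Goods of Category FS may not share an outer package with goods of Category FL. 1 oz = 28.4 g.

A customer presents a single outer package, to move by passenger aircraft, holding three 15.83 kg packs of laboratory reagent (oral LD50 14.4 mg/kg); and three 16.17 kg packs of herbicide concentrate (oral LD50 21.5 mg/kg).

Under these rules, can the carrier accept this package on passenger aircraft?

The laboratory reagent has oral LD50 14.4 mg/kg, which is < 50 mg/kg, so it is Category TX (Toxic).
The herbicide concentrate has oral LD50 21.5 mg/kg, which is < 50 mg/kg, so it is Category TX (Toxic).
Category TX net quantity: (three 15.83 kg packs = 47.49 kg) + (three 16.17 kg packs = 48.51 kg) = 96 kg.
96 kg ≤ 100 kg (passenger aircraft limit, Category TX) — within limit.

Yes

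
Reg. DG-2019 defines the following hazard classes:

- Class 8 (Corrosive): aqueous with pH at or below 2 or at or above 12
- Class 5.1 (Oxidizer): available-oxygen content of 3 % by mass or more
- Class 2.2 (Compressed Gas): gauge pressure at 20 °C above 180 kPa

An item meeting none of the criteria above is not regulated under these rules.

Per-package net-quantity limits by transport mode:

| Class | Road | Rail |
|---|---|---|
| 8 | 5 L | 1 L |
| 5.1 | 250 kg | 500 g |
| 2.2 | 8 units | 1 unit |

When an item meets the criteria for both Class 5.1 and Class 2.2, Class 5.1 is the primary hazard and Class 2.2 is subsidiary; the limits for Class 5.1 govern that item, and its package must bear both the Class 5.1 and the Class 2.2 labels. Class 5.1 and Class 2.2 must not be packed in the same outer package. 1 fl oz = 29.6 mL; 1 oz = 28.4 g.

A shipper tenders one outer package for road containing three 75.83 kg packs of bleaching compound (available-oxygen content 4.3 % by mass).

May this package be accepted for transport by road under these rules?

Yes

The bleaching compound has available-oxygen content 4.3 % by mass, which is ≥ 3 % by mass, so it is Class 5.1 (Oxidizer).
Class 5.1 quantity: three 75.83 kg packs = 227.49 kg.
227.49 kg is within the road limit of 250 kg for Class 5.1.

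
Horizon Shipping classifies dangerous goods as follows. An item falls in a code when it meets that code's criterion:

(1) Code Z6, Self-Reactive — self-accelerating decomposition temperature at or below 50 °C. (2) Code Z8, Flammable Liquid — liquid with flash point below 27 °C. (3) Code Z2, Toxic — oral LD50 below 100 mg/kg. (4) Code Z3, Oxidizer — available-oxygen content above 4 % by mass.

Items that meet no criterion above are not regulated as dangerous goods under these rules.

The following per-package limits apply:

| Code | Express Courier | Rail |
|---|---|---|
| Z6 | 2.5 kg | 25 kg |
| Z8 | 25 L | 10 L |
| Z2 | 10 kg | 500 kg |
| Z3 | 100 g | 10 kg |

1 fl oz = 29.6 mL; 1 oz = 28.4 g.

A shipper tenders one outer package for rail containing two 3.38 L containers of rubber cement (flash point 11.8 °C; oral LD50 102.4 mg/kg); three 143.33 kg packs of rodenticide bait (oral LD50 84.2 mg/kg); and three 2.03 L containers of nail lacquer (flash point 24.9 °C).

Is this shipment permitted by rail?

No

With flash point 11.8 °C (< 27 °C), the rubber cement falls in Code Z8.
Oral LD50 84.2 mg/kg meets the Code Z2 criterion (Toxic), so the rodenticide bait is Code Z2.
With flash point 24.9 °C (< 27 °C), the nail lacquer falls in Code Z8.
Total Code Z8: (two 3.38 L containers = 6.76 L) + (three 2.03 L containers = 6.09 L) = 12.85 L.
That exceeds the Code Z8 rail limit of 10 L.
Code Z2 quantity: three 143.33 kg packs = 429.99 kg.
That is within the Code Z2 rail limit of 500 kg.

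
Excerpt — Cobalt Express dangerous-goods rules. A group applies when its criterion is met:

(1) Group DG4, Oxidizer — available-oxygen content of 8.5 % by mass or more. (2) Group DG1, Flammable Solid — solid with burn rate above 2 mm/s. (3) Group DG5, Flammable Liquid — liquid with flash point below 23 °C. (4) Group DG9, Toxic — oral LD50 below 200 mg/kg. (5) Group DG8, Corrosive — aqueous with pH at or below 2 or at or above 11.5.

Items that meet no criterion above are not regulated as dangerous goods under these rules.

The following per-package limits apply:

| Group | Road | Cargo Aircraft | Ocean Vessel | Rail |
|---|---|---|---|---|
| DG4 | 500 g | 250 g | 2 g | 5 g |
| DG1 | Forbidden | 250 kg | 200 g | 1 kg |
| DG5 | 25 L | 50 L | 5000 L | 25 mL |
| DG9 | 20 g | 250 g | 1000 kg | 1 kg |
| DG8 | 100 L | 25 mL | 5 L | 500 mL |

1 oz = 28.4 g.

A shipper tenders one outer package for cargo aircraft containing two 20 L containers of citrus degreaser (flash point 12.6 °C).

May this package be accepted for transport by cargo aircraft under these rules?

Citrus degreaser: flash point 12.6 °C < 23 °C → Group DG5 (Flammable Liquid).
Group DG5 quantity: two 20 L containers = 40 L.
That is within the Group DG5 cargo aircraft limit of 50 L.

Yes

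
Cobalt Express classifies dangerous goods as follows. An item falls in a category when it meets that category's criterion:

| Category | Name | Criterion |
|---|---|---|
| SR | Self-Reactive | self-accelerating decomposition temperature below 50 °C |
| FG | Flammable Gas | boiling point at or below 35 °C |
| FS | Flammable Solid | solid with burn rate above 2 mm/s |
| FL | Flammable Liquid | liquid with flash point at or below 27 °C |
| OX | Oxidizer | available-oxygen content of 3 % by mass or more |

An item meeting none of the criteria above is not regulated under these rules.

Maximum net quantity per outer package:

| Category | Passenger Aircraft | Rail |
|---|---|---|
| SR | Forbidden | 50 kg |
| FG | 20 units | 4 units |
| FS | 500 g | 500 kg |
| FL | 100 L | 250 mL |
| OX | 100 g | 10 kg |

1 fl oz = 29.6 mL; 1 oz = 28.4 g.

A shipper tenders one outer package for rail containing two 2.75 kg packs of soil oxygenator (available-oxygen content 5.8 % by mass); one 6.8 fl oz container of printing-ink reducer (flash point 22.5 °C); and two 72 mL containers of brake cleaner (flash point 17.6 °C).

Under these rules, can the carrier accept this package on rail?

Soil oxygenator: available-oxygen content 5.8 % by mass ≥ 3 % by mass → Category OX (Oxidizer).
Flash point 22.5 °C meets the Category FL criterion (Flammable Liquid), so the printing-ink reducer is Category FL.
Brake cleaner: flash point 17.6 °C ≤ 27 °C → Category FL (Flammable Liquid).
Category FL net quantity: (one 6.8 fl oz container = 201.28 mL) + (two 72 mL containers = 144 mL) = 345.28 mL.
345.28 mL > 250 mL (rail limit, Category FL) — over the limit.
Category OX quantity: two 2.75 kg packs = 5.5 kg.
5.5 kg is within the rail limit of 10 kg for Category OX.

No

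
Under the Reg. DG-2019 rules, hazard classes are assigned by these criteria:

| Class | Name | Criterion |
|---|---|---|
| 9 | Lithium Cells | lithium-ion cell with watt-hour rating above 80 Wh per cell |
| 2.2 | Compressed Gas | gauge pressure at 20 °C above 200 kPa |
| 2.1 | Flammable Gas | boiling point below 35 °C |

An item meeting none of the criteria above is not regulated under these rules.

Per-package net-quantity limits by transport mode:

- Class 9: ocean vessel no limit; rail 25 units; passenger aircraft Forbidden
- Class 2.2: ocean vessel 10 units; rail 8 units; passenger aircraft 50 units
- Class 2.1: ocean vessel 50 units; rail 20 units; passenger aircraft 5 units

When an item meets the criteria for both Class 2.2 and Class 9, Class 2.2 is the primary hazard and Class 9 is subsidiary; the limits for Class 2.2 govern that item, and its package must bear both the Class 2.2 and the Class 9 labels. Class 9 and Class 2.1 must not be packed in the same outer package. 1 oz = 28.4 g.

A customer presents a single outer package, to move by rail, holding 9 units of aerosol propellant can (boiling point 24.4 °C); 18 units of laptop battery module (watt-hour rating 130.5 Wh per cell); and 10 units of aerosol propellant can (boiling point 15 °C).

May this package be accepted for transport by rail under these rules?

Boiling point 24.4 °C meets the Class 2.1 criterion (Flammable Gas), so the aerosol propellant can is Class 2.1.
With watt-hour rating 130.5 Wh per cell (> 80 Wh per cell), the laptop battery module falls in Class 9.
The aerosol propellant can has boiling point 15 °C, which is < 35 °C, so it is Class 2.1 (Flammable Gas).
Class 9 quantity: 18 units.
18 units ≤ 25 units (rail limit, Class 9) — within limit.
Total Class 2.1: 9 units + 10 units = 19 units.
19 units ≤ 20 units (rail limit, Class 2.1) — within limit.
Class 9 and Class 2.1 may not share an outer package.

No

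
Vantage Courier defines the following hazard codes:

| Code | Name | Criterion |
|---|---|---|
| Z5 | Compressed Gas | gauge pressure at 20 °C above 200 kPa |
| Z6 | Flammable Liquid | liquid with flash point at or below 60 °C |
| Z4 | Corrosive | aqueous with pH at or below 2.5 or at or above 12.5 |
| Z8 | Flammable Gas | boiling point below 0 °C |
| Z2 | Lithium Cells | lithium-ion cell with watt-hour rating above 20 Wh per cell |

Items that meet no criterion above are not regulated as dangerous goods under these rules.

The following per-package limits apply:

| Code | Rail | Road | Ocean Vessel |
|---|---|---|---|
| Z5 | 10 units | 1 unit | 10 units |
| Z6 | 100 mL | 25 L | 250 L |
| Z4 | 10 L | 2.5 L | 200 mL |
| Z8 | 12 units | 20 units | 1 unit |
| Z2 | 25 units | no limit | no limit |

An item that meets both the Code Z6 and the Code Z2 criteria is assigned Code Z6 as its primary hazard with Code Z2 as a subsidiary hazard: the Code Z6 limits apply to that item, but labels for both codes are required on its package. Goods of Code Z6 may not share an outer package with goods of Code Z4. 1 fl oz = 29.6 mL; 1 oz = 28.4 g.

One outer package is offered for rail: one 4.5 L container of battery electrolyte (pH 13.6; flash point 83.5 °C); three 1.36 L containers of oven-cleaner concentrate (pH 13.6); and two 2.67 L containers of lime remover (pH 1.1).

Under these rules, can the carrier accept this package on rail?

Battery electrolyte: pH 13.6 ≥ 12.5 → Code Z4 (Corrosive).
The oven-cleaner concentrate has pH 13.6, which is ≥ 12.5, so it is Code Z4 (Corrosive).
Lime remover: pH 1.1 ≤ 2.5 → Code Z4 (Corrosive).
Code Z4 net quantity: 4.5 L + (three 1.36 L containers = 4.08 L) + (two 2.67 L containers = 5.34 L) = 13.92 L.
13.92 L > 10 L (rail limit, Code Z4) — over the limit.

No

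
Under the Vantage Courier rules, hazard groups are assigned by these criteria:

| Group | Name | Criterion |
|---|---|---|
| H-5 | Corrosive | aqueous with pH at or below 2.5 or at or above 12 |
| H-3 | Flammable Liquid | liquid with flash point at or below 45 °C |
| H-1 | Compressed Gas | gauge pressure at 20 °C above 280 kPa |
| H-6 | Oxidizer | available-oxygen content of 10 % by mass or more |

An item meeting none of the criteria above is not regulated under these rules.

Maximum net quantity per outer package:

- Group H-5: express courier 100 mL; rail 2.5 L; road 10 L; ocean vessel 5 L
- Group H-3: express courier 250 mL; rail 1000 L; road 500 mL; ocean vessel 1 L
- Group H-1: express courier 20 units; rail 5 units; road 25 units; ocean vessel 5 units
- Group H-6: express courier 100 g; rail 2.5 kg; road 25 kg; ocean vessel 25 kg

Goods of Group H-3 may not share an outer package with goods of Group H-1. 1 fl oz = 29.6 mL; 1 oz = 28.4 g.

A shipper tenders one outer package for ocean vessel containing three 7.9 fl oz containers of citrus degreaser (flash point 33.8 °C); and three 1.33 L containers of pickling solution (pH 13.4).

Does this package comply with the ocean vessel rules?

Yes

Citrus degreaser: flash point 33.8 °C ≤ 45 °C → Group H-3 (Flammable Liquid).
pH 13.4 meets the Group H-5 criterion (Corrosive), so the pickling solution is Group H-5.
Group H-3 quantity: three 7.9 fl oz containers = 701.52 mL.
701.52 mL is within the ocean vessel limit of 1 L for Group H-3.
Group H-5 quantity: three 1.33 L containers = 3.99 L.
3.99 L ≤ 5 L (ocean vessel limit, Group H-5) — within limit.
The segregation rule (Group H-3 with Group H-1) does not apply to Group H-3 with Group H-5.
Every hazard group is within its ocean vessel limit and no segregation rule is violated.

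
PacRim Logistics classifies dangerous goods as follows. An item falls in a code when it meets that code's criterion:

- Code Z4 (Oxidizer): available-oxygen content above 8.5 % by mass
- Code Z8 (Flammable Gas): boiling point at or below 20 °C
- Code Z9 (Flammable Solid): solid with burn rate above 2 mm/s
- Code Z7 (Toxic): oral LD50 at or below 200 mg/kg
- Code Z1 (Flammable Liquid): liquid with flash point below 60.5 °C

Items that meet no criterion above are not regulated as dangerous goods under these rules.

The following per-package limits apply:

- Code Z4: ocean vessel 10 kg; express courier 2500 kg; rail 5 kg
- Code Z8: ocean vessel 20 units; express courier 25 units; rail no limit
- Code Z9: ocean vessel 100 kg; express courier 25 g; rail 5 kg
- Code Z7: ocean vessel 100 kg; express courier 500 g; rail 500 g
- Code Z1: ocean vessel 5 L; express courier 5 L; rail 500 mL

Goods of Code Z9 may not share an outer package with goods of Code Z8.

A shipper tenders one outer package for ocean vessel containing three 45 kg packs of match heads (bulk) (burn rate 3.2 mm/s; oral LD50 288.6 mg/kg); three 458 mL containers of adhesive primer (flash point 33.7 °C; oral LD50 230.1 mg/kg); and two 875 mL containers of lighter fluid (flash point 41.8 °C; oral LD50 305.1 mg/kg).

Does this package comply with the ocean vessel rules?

The match heads (bulk) have burn rate 3.2 mm/s, which is > 2 mm/s, so they are Code Z9 (Flammable Solid).
The adhesive primer has flash point 33.7 °C, which is < 60.5 °C, so it is Code Z1 (Flammable Liquid).
Flash point 41.8 °C meets the Code Z1 criterion (Flammable Liquid), so the lighter fluid is Code Z1.
Code Z1 net quantity: (three 458 mL containers = 1.374 L) + (two 875 mL containers = 1.75 L) = 3.124 L.
That is within the Code Z1 ocean vessel limit of 5 L.
Code Z9 quantity: three 45 kg packs = 135 kg.
135 kg exceeds the ocean vessel limit of 100 kg for Code Z9.
The segregation rule (Code Z9 with Code Z8) does not apply to Code Z1 with Code Z9.

No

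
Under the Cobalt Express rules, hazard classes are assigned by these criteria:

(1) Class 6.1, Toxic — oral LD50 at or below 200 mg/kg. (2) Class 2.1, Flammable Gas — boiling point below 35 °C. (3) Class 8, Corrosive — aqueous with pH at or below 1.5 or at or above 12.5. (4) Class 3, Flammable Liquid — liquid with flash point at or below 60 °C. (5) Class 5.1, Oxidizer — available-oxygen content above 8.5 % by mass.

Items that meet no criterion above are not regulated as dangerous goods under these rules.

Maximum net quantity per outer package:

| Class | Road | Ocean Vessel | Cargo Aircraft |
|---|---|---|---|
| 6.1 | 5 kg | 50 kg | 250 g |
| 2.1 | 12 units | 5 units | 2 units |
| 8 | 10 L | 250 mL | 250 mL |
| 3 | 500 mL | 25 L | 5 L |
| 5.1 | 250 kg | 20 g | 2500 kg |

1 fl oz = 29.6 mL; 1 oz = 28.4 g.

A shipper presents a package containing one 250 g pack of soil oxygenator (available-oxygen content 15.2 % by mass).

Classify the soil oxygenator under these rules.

Class 5.1

The soil oxygenator has available-oxygen content 15.2 % by mass, which is > 8.5 % by mass, so it is Class 5.1 (Oxidizer).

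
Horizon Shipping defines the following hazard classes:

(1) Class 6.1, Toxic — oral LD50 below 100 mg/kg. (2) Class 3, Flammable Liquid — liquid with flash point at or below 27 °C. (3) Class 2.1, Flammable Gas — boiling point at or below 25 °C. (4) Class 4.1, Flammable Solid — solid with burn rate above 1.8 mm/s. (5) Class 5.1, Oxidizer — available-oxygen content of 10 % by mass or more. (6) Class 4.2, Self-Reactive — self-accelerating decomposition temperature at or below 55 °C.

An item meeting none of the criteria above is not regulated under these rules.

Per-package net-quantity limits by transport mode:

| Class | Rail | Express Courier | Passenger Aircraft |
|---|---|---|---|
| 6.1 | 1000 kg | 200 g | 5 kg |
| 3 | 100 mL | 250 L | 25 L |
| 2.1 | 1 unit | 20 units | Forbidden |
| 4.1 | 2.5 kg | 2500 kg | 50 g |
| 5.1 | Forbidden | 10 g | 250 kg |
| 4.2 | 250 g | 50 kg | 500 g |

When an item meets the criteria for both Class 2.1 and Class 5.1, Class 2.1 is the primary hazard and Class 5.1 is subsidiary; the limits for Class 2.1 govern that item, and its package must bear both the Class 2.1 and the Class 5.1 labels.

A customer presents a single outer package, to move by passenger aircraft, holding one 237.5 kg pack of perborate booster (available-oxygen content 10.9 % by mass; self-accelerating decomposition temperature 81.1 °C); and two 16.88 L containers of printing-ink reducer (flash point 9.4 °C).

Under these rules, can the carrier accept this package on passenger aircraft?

No

With available-oxygen content 10.9 % by mass (≥ 10 % by mass), the perborate booster falls in Class 5.1.
With flash point 9.4 °C (≤ 27 °C), the printing-ink reducer falls in Class 3.
Class 3 quantity: two 16.88 L containers = 33.76 L.
33.76 L exceeds the passenger aircraft limit of 25 L for Class 3.
Class 5.1 quantity: 237.5 kg.
237.5 kg ≤ 250 kg (passenger aircraft limit, Class 5.1) — within limit.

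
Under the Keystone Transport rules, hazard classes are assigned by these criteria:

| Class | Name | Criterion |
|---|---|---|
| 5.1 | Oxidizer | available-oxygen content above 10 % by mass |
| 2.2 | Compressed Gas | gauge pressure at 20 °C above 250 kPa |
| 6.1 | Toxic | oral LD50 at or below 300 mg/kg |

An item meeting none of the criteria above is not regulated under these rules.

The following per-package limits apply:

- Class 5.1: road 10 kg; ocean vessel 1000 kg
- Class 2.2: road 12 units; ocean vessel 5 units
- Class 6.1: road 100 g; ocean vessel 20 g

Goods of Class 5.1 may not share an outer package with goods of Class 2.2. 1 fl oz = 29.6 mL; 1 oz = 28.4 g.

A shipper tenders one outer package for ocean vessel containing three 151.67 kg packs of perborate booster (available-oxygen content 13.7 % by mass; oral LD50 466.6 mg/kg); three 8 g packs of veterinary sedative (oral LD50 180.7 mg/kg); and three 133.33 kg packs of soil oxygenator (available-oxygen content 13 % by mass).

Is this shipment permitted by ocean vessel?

Available-oxygen content 13.7 % by mass meets the Class 5.1 criterion (Oxidizer), so the perborate booster is Class 5.1.
The veterinary sedative has oral LD50 180.7 mg/kg, which is ≤ 300 mg/kg, so it is Class 6.1 (Toxic).
Available-oxygen content 13 % by mass meets the Class 5.1 criterion (Oxidizer), so the soil oxygenator is Class 5.1.
Class 5.1 net quantity: (three 151.67 kg packs = 455.01 kg) + (three 133.33 kg packs = 399.99 kg) = 855 kg.
That is within the Class 5.1 ocean vessel limit of 1000 kg.
Class 6.1 quantity: three 8 g packs = 24 g.
That exceeds the Class 6.1 ocean vessel limit of 20 g.
The segregation rule (Class 5.1 with Class 2.2) does not apply to Class 5.1 with Class 6.1.

No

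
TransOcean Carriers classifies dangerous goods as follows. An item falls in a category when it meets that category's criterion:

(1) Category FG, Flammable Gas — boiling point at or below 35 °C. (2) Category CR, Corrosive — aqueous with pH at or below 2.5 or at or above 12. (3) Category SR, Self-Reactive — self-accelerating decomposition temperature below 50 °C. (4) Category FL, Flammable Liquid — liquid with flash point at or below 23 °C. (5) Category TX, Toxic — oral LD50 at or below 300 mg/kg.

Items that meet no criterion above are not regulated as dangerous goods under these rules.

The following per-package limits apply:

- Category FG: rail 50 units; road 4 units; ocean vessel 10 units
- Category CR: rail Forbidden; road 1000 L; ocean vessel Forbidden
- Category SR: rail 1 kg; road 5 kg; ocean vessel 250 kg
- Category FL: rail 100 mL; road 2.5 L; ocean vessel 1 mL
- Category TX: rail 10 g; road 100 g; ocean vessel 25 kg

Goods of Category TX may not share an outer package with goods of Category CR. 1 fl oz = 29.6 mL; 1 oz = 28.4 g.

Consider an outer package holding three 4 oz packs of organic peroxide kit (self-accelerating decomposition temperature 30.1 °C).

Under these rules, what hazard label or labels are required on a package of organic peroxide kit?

The organic peroxide kit has self-accelerating decomposition temperature 30.1 °C, which is < 50 °C, so it is Category SR (Self-Reactive).
Only the Category SR label is required.

Category SR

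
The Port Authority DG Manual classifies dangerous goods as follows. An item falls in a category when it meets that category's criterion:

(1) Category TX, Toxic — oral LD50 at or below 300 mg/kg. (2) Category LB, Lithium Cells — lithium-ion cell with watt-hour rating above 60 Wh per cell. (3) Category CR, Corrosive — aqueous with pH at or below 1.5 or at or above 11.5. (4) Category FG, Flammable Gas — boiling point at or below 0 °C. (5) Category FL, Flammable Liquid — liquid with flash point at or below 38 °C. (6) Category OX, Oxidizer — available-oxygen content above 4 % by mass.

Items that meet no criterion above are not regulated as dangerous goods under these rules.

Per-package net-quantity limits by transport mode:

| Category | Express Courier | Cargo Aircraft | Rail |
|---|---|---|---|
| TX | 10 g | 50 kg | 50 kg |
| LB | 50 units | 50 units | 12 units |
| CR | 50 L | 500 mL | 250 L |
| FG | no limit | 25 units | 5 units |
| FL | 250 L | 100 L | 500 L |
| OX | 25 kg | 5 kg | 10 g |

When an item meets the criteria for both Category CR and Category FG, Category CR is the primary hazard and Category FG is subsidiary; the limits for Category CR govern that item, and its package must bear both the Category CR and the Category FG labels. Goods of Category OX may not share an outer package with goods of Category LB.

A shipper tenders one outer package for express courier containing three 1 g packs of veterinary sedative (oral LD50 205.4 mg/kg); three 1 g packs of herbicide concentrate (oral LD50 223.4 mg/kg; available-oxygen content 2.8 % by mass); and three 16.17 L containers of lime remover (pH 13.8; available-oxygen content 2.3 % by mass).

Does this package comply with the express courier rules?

With oral LD50 205.4 mg/kg (≤ 300 mg/kg), the veterinary sedative falls in Category TX.
With oral LD50 223.4 mg/kg (≤ 300 mg/kg), the herbicide concentrate falls in Category TX.
With pH 13.8 (≥ 11.5), the lime remover falls in Category CR.
Category CR quantity: three 16.17 L containers = 48.51 L.
That is within the Category CR express courier limit of 50 L.
Category TX net quantity: (three 1 g packs = 3 g) + (three 1 g packs = 3 g) = 6 g.
That is within the Category TX express courier limit of 10 g.
The segregation rule (Category OX with Category LB) does not apply to Category CR with Category TX.
Every hazard category is within its express courier limit and no segregation rule is violated.

Yes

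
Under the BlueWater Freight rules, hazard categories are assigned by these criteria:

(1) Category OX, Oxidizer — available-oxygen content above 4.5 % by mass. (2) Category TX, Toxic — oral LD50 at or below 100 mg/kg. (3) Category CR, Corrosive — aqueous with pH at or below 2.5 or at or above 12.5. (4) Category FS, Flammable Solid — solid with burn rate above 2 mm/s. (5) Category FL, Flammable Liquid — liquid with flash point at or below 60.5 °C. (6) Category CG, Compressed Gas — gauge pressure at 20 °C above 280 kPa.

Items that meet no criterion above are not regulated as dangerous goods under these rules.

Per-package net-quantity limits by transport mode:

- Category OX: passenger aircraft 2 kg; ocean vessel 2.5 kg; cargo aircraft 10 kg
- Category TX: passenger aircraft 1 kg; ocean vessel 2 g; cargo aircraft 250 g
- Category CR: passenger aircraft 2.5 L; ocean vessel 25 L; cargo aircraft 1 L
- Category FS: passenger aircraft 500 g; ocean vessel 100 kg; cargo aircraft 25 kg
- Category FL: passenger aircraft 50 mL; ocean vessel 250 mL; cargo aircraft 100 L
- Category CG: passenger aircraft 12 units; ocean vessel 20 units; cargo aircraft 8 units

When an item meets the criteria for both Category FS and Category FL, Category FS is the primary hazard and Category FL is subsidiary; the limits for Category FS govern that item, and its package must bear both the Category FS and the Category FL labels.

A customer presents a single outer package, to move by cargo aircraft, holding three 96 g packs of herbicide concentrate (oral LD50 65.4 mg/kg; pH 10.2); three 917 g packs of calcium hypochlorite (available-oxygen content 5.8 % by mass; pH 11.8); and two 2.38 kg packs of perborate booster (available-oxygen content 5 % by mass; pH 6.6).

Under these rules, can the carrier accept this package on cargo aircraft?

No

Oral LD50 65.4 mg/kg meets the Category TX criterion (Toxic), so the herbicide concentrate is Category TX.
The calcium hypochlorite has available-oxygen content 5.8 % by mass, which is > 4.5 % by mass, so it is Category OX (Oxidizer).
The perborate booster has available-oxygen content 5 % by mass, which is > 4.5 % by mass, so it is Category OX (Oxidizer).
Total Category OX: (three 917 g packs = 2.751 kg) + (two 2.38 kg packs = 4.76 kg) = 7.511 kg.
7.511 kg ≤ 10 kg (cargo aircraft limit, Category OX) — within limit.
Category TX quantity: three 96 g packs = 288 g.
That exceeds the Category TX cargo aircraft limit of 250 g.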